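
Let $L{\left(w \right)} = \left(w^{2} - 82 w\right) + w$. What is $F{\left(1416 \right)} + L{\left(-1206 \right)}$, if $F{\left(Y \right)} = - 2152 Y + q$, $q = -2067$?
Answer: $-1497177$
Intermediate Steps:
$L{\left(w \right)} = w^{2} - 81 w$
$F{\left(Y \right)} = -2067 - 2152 Y$ ($F{\left(Y \right)} = - 2152 Y - 2067 = -2067 - 2152 Y$)
$F{\left(1416 \right)} + L{\left(-1206 \right)} = \left(-2067 - 3047232\right) - 1206 \left(-81 - 1206\right) = \left(-2067 - 3047232\right) - -1552122 = -3049299 + 1552122 = -1497177$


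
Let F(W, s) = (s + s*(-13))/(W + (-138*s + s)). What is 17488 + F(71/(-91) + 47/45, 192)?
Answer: 941854167152/53856899 ≈ 17488.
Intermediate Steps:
F(W, s) = -12*s/(W - 137*s) (F(W, s) = (s - 13*s)/(W - 137*s) = (-12*s)/(W - 137*s) = -12*s/(W - 137*s))
17488 + F(71/(-91) + 47/45, 192) = 17488 + 12*192/(-(71/(-91) + 47/45) + 137*192) = 17488 + 12*192/(-(71*(-1/91) + 47*(1/45)) + 26304) = 17488 + 12*192/(-(-71/91 + 47/45) + 26304) = 17488 + 12*192/(-1*1082/4095 + 26304) = 17488 + 12*192/(-1082/4095 + 26304) = 17488 + 12*192/(107713798/4095) = 17488 + 12*192*(4095/107713798) = 17488 + 4717440/53856899 = 941854167152/53856899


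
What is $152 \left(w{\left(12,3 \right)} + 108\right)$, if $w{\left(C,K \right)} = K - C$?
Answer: $15048$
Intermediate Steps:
$152 \left(w{\left(12,3 \right)} + 108\right) = 152 \left(\left(3 - 12\right) + 108\right) = 152 \left(-9 + 108\right) = 152 \cdot 99 = 15048$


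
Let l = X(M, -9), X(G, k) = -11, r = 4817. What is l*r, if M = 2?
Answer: -52987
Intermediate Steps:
l = -11
l*r = -11*4817 = -52987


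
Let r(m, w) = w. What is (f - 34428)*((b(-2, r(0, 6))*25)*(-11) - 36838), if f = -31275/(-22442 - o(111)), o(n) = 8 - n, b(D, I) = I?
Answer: 29599420284696/22339 ≈ 1.3250e+9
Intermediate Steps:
f = 31275/22339 (f = -31275/(-22442 - (8 - 1*111)) = -31275/(-22442 - (8 - 111)) = -31275/(-22442 - 1*(-103)) = -31275/(-22442 + 103) = -31275/(-22339) = -31275*(-1/22339) = 31275/22339 ≈ 1.4000)
(f - 34428)*((b(-2, r(0, 6))*25)*(-11) - 36838) = (31275/22339 - 34428)*((6*25)*(-11) - 36838) = -769055817*(150*(-11) - 36838)/22339 = -769055817*(-1650 - 36838)/22339 = -769055817/22339*(-38488) = 29599420284696/22339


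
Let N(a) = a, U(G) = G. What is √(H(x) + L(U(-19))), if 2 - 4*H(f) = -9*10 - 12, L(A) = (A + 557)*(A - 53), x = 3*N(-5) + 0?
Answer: 7*I*√790 ≈ 196.75*I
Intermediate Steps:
x = -15 (x = 3*(-5) + 0 = -15 + 0 = -15)
L(A) = (-53 + A)*(557 + A) (L(A) = (557 + A)*(-53 + A) = (-53 + A)*(557 + A))
H(f) = 26 (H(f) = ½ - (-9*10 - 12)/4 = ½ - (-90 - 12)/4 = ½ - ¼*(-102) = ½ + 51/2 = 26)
√(H(x) + L(U(-19))) = √(26 + (-29521 + (-19)² + 504*(-19))) = √(26 + (-29521 + 361 - 9576)) = √(26 - 38736) = √(-38710) = 7*I*√790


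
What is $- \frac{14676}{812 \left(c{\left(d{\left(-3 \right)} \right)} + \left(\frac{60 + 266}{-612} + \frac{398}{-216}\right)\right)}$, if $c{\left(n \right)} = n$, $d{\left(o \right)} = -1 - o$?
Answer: $\frac{6736284}{139867} \approx 48.162$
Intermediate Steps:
$- \frac{14676}{812 \left(c{\left(d{\left(-3 \right)} \right)} + \left(\frac{60 + 266}{-612} + \frac{398}{-216}\right)\right)} = - \frac{14676}{812 \left(\left(-1 - -3\right) + \left(\frac{60 + 266}{-612} + \frac{398}{-216}\right)\right)} = - \frac{14676}{812 \left(\left(-1 + 3\right) + \left(326 \left(- \frac{1}{612}\right) + 398 \left(- \frac{1}{216}\right)\right)\right)} = - \frac{14676}{812 \left(2 - \frac{4361}{1836}\right)} = - \frac{14676}{812 \left(- \frac{689}{1836}\right)} = - \frac{14676}{- \frac{139867}{459}} = \left(-14676\right) \left(- \frac{459}{139867}\right) = \frac{6736284}{139867}$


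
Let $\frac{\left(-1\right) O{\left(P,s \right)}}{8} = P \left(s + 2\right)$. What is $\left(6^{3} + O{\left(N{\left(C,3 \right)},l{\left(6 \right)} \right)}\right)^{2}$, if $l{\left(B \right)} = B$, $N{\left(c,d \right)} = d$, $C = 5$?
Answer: $576$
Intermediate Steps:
$O{\left(P,s \right)} = - 8 P \left(2 + s\right)$ ($O{\left(P,s \right)} = - 8 P \left(s + 2\right) = - 8 P \left(2 + s\right)$)
$\left(6^{3} + O{\left(N{\left(C,3 \right)},l{\left(6 \right)} \right)}\right)^{2} = \left(6^{3} - 24 \left(2 + 6\right)\right)^{2} = \left(216 - 24 \cdot 8\right)^{2} = \left(216 - 192\right)^{2} = 24^{2} = 576$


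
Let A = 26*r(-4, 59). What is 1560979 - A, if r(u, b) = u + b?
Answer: 1559549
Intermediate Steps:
r(u, b) = b + u
A = 1430 (A = 26*(59 - 4) = 26*55 = 1430)
1560979 - A = 1560979 - 1*1430 = 1560979 - 1430 = 1559549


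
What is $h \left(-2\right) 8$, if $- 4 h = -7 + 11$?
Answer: $16$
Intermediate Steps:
$h = -1$ ($h = - \frac{-7 + 11}{4} = \left(- \frac{1}{4}\right) 4 = -1$)
$h \left(-2\right) 8 = \left(-1\right) \left(-2\right) 8 = 2 \cdot 8 = 16$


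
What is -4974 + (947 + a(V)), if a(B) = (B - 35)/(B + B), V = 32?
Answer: -257731/64 ≈ -4027.0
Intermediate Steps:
a(B) = (-35 + B)/(2*B) (a(B) = (-35 + B)/((2*B)) = (-35 + B)*(1/(2*B)) = (-35 + B)/(2*B))
-4974 + (947 + a(V)) = -4974 + (947 + (½)*(-35 + 32)/32) = -4974 + (947 + (½)*(1/32)*(-3)) = -4974 + (947 - 3/64) = -4974 + 60605/64 = -257731/64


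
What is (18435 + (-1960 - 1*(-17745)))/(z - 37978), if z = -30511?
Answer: -34220/68489 ≈ -0.49964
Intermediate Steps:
(18435 + (-1960 - 1*(-17745)))/(z - 37978) = (18435 + (-1960 - 1*(-17745)))/(-30511 - 37978) = (18435 + (-1960 + 17745))/(-68489) = (18435 + 15785)*(-1/68489) = 34220*(-1/68489) = -34220/68489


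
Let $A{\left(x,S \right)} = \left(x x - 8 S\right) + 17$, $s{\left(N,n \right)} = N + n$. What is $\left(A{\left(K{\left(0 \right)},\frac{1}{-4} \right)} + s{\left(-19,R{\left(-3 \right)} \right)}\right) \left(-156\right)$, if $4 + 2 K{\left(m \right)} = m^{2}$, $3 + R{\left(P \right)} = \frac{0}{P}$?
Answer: $-156$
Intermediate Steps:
$R{\left(P \right)} = -3$ ($R{\left(P \right)} = -3 + \frac{0}{P} = -3 + 0 = -3$)
$K{\left(m \right)} = -2 + \frac{m^{2}}{2}$
$A{\left(x,S \right)} = 17 + x^{2} - 8 S$ ($A{\left(x,S \right)} = \left(x^{2} - 8 S\right) + 17 = 17 + x^{2} - 8 S$)
$\left(A{\left(K{\left(0 \right)},\frac{1}{-4} \right)} + s{\left(-19,R{\left(-3 \right)} \right)}\right) \left(-156\right) = \left(\left(17 + \left(-2 + \frac{0^{2}}{2}\right)^{2} - \frac{8}{-4}\right) - 22\right) \left(-156\right) = \left(\left(17 + \left(-2 + \frac{1}{2} \cdot 0\right)^{2} - -2\right) - 22\right) \left(-156\right) = \left(\left(17 + \left(-2 + 0\right)^{2} + 2\right) - 22\right) \left(-156\right) = \left(\left(17 + \left(-2\right)^{2} + 2\right) - 22\right) \left(-156\right) = \left(\left(17 + 4 + 2\right) - 22\right) \left(-156\right) = \left(23 - 22\right) \left(-156\right) = 1 \left(-156\right) = -156$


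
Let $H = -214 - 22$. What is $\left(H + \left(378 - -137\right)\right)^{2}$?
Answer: $77841$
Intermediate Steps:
$H = -236$
$\left(H + \left(378 - -137\right)\right)^{2} = \left(-236 + \left(378 - -137\right)\right)^{2} = \left(-236 + \left(378 + 137\right)\right)^{2} = \left(-236 + 515\right)^{2} = 279^{2} = 77841$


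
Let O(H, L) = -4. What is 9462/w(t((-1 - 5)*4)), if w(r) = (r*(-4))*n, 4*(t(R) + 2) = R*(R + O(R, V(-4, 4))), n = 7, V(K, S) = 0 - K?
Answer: -57/28 ≈ -2.0357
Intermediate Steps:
V(K, S) = -K
t(R) = -2 + R*(-4 + R)/4 (t(R) = -2 + (R*(R - 4))/4 = -2 + (R*(-4 + R))/4 = -2 + R*(-4 + R)/4)
w(r) = -28*r (w(r) = (r*(-4))*7 = -4*r*7 = -28*r)
9462/w(t((-1 - 5)*4)) = 9462/((-28*(-2 - (-1 - 5)*4 + ((-1 - 5)*4)**2/4))) = 9462/((-28*(-2 - (-6)*4 + (-6*4)**2/4))) = 9462/((-28*(-2 - 1*(-24) + (1/4)*(-24)**2))) = 9462/((-28*(-2 + 24 + (1/4)*576))) = 9462/((-28*(-2 + 24 + 144))) = 9462/((-28*166)) = 9462/(-4648) = 9462*(-1/4648) = -57/28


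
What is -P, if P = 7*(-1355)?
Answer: 9485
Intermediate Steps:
P = -9485
-P = -1*(-9485) = 9485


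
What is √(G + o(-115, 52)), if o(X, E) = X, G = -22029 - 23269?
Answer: I*√45413 ≈ 213.1*I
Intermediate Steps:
G = -45298
√(G + o(-115, 52)) = √(-45298 - 115) = √(-45413) = I*√45413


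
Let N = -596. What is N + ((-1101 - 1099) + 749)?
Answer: -2047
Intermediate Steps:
N + ((-1101 - 1099) + 749) = -596 + ((-1101 - 1099) + 749) = -596 + (-2200 + 749) = -596 - 1451 = -2047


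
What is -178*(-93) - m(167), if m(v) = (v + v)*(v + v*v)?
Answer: -9354150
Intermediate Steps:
m(v) = 2*v*(v + v**2) (m(v) = (2*v)*(v + v**2) = 2*v*(v + v**2))
-178*(-93) - m(167) = -178*(-93) - 2*167**2*(1 + 167) = 16554 - 2*27889*168 = 16554 - 1*9370704 = 16554 - 9370704 = -9354150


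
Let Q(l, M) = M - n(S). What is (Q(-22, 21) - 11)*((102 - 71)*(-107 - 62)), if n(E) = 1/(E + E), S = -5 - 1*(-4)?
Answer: -110019/2 ≈ -55010.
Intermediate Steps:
S = -1 (S = -5 + 4 = -1)
n(E) = 1/(2*E)
Q(l, M) = ½ + M (Q(l, M) = M - 1/(2*(-1)) = M - (-1)/2 = M - 1*(-½) = M + ½ = ½ + M)
(Q(-22, 21) - 11)*((102 - 71)*(-107 - 62)) = ((½ + 21) - 11)*((102 - 71)*(-107 - 62)) = (43/2 - 11)*(31*(-169)) = (21/2)*(-5239) = -110019/2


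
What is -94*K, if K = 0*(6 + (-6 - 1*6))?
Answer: 0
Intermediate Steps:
K = 0 (K = 0*(6 + (-6 - 6)) = 0*(6 - 12) = 0*(-6) = 0)
-94*K = -94*0 = 0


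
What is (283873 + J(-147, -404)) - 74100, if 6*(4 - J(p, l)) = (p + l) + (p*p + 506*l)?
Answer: 240338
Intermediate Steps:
J(p, l) = 4 - 169*l/2 - p/6 - p²/6 (J(p, l) = 4 - ((p + l) + (p*p + 506*l))/6 = 4 - ((l + p) + (p² + 506*l))/6 = 4 - (p + p² + 507*l)/6 = 4 + (-169*l/2 - p/6 - p²/6) = 4 - 169*l/2 - p/6 - p²/6)
(283873 + J(-147, -404)) - 74100 = (283873 + (4 - 169/2*(-404) - ⅙*(-147) - ⅙*(-147)²)) - 74100 = (283873 + (4 + 34138 + 49/2 - ⅙*21609)) - 74100 = (283873 + (4 + 34138 + 49/2 - 7203/2)) - 74100 = (283873 + 30565) - 74100 = 314438 - 74100 = 240338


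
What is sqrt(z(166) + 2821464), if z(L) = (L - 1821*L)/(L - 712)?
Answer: 2*sqrt(6349539)/3 ≈ 1679.9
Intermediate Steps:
z(L) = -1820*L/(-712 + L) (z(L) = (-1820*L)/(-712 + L) = -1820*L/(-712 + L))
sqrt(z(166) + 2821464) = sqrt(-1820*166/(-712 + 166) + 2821464) = sqrt(-1820*166/(-546) + 2821464) = sqrt(-1820*166*(-1/546) + 2821464) = sqrt(1660/3 + 2821464) = sqrt(8466052/3) = 2*sqrt(6349539)/3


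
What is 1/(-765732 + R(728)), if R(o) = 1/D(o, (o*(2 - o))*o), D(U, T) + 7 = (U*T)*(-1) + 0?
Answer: -280111383545/214490249944679939 ≈ -1.3059e-6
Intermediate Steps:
D(U, T) = -7 - T*U (D(U, T) = -7 + ((U*T)*(-1) + 0) = -7 + ((T*U)*(-1) + 0) = -7 + (-T*U + 0) = -7 - T*U)
R(o) = 1/(-7 - o³*(2 - o)) (R(o) = 1/(-7 - (o*(2 - o))*o*o) = 1/(-7 - o²*(2 - o)*o) = 1/(-7 - o³*(2 - o)))
1/(-765732 + R(728)) = 1/(-765732 + 1/(-7 + 728³*(-2 + 728))) = 1/(-765732 + 1/(-7 + 385828352*726)) = 1/(-765732 + 1/(-7 + 280111383552)) = 1/(-765732 + 1/280111383545) = 1/(-214490249944679939/280111383545) = -280111383545/214490249944679939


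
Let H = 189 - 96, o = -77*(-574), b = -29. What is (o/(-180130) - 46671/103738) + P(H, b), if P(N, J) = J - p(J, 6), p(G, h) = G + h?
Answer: -62554907497/9343162970 ≈ -6.6953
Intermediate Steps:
o = 44198
H = 93
P(N, J) = -6 (P(N, J) = J - (J + 6) = J - (6 + J) = J + (-6 - J) = -6)
(o/(-180130) - 46671/103738) + P(H, b) = (44198/(-180130) - 46671/103738) - 6 = (44198*(-1/180130) - 46671*1/103738) - 6 = (-22099/90065 - 46671/103738) - 6 = -6495929677/9343162970 - 6 = -62554907497/9343162970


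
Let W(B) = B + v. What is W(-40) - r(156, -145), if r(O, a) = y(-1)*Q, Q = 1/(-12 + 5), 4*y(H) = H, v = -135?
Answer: -4901/28 ≈ -175.04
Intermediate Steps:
y(H) = H/4
W(B) = -135 + B (W(B) = B - 135 = -135 + B)
Q = -1/7 (Q = 1/(-7) = -1/7 ≈ -0.14286)
r(O, a) = 1/28 (r(O, a) = ((1/4)*(-1))*(-1/7) = -1/4*(-1/7) = 1/28)
W(-40) - r(156, -145) = (-135 - 40) - 1*1/28 = -175 - 1/28 = -4901/28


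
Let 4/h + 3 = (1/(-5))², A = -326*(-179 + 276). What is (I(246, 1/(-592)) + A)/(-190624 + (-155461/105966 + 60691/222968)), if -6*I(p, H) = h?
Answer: 13821877789723416/83322272900470099 ≈ 0.16588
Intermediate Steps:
A = -31622 (A = -326*97 = -31622)
h = -50/37 (h = 4/(-3 + (1/(-5))²) = 4/(-3 + (-⅕)²) = 4/(-3 + 1/25) = 4/(-74/25) = 4*(-25/74) = -50/37 ≈ -1.3514)
I(p, H) = 25/111 (I(p, H) = -⅙*(-50/37) = 25/111)
(I(246, 1/(-592)) + A)/(-190624 + (-155461/105966 + 60691/222968)) = (25/111 - 31622)/(-190624 + (-155461/105966 + 60691/222968)) = -3510017/(111*(-190624 + (-155461*1/105966 + 60691*(1/222968)))) = -3510017/(111*(-190624 + (-155461/105966 + 60691/222968))) = -3510017/(111*(-190624 - 14115822871/11813513544)) = -3510017/(111*(-2251953321634327/11813513544)) = -3510017/111*(-11813513544/2251953321634327) = 13821877789723416/83322272900470099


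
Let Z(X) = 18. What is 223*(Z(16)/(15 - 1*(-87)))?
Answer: 669/17 ≈ 39.353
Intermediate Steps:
223*(Z(16)/(15 - 1*(-87))) = 223*(18/(15 - 1*(-87))) = 223*(18/(15 + 87)) = 223*(18/102) = 223*(18*(1/102)) = 223*(3/17) = 669/17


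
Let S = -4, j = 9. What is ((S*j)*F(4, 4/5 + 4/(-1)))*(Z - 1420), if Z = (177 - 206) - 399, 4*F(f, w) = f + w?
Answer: 66528/5 ≈ 13306.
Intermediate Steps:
F(f, w) = f/4 + w/4 (F(f, w) = (f + w)/4 = f/4 + w/4)
Z = -428 (Z = -29 - 399 = -428)
((S*j)*F(4, 4/5 + 4/(-1)))*(Z - 1420) = ((-4*9)*((1/4)*4 + (4/5 + 4/(-1))/4))*(-428 - 1420) = -36*(1 + (4*(1/5) + 4*(-1))/4)*(-1848) = -36*(1 + (4/5 - 4)/4)*(-1848) = -36*(1 + (1/4)*(-16/5))*(-1848) = -36*(1 - 4/5)*(-1848) = -36*1/5*(-1848) = -36/5*(-1848) = 66528/5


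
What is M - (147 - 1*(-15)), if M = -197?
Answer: -359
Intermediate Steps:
M - (147 - 1*(-15)) = -197 - (147 - 1*(-15)) = -197 - (147 + 15) = -197 - 1*162 = -197 - 162 = -359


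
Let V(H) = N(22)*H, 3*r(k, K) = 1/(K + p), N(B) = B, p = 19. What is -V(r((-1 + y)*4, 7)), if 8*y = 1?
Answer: -11/39 ≈ -0.28205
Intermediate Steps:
y = 1/8 (y = (1/8)*1 = 1/8 ≈ 0.12500)
r(k, K) = 1/(3*(19 + K)) (r(k, K) = 1/(3*(K + 19)) = 1/(3*(19 + K)))
V(H) = 22*H
-V(r((-1 + y)*4, 7)) = -22*1/(3*(19 + 7)) = -22*(1/3)/26 = -22*(1/3)*(1/26) = -22/78 = -1*11/39 = -11/39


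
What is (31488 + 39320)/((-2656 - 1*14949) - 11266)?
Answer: -70808/28871 ≈ -2.4526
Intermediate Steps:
(31488 + 39320)/((-2656 - 1*14949) - 11266) = 70808/((-2656 - 14949) - 11266) = 70808/(-17605 - 11266) = 70808/(-28871) = 70808*(-1/28871) = -70808/28871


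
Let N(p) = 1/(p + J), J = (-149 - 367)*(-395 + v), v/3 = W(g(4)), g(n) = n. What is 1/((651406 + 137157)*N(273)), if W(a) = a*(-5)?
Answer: 235053/788563 ≈ 0.29808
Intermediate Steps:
W(a) = -5*a
v = -60 (v = 3*(-5*4) = 3*(-20) = -60)
J = 234780 (J = (-149 - 367)*(-395 - 60) = -516*(-455) = 234780)
N(p) = 1/(234780 + p) (N(p) = 1/(p + 234780) = 1/(234780 + p))
1/((651406 + 137157)*N(273)) = 1/((651406 + 137157)*(1/(234780 + 273))) = 1/(788563*(1/235053)) = (1/788563)*235053 = 235053/788563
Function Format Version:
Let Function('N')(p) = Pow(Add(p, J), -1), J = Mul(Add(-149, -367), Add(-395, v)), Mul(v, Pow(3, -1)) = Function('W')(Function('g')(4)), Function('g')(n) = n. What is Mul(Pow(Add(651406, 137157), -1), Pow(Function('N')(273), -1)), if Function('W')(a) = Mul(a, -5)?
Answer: Rational(235053, 788563) ≈ 0.29808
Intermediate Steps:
Function('W')(a) = Mul(-5, a)
v = -60 (v = Mul(3, Mul(-5, 4)) = Mul(3, -20) = -60)
J = 234780 (J = Mul(Add(-149, -367), Add(-395, -60)) = Mul(-516, -455) = 234780)
Function('N')(p) = Pow(Add(234780, p), -1) (Function('N')(p) = Pow(Add(p, 234780), -1) = Pow(Add(234780, p), -1))
Mul(Pow(Add(651406, 137157), -1), Pow(Function('N')(273), -1)) = Mul(Pow(Add(651406, 137157), -1), Pow(Pow(Add(234780, 273), -1), -1)) = Mul(Pow(788563, -1), Pow(Pow(235053, -1), -1)) = Mul(Rational(1, 788563), Pow(Rational(1, 235053), -1)) = Mul(Rational(1, 788563), 235053) = Rational(235053, 788563)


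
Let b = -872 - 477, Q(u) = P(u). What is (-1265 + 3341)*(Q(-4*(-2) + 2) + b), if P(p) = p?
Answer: -2779764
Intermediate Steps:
Q(u) = u
b = -1349
(-1265 + 3341)*(Q(-4*(-2) + 2) + b) = (-1265 + 3341)*((-4*(-2) + 2) - 1349) = 2076*((8 + 2) - 1349) = 2076*(10 - 1349) = 2076*(-1339) = -2779764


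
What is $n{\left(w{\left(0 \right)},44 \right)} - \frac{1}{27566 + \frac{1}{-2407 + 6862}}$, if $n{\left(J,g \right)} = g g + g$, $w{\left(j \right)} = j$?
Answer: $\frac{243156926925}{122806531} \approx 1980.0$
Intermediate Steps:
$n{\left(J,g \right)} = g + g^{2}$ ($n{\left(J,g \right)} = g^{2} + g = g + g^{2}$)
$n{\left(w{\left(0 \right)},44 \right)} - \frac{1}{27566 + \frac{1}{-2407 + 6862}} = 44 \left(1 + 44\right) - \frac{1}{27566 + \frac{1}{-2407 + 6862}} = 44 \cdot 45 - \frac{1}{27566 + \frac{1}{4455}} = 1980 - \frac{1}{27566 + \frac{1}{4455}} = 1980 - \frac{1}{\frac{122806531}{4455}} = 1980 - \frac{4455}{122806531} = \frac{243156926925}{122806531}$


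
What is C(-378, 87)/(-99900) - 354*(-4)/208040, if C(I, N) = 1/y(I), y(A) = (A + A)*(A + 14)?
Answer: 139025314777/20425725028800 ≈ 0.0068064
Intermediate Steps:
y(A) = 2*A*(14 + A) (y(A) = (2*A)*(14 + A) = 2*A*(14 + A))
C(I, N) = 1/(2*I*(14 + I))
C(-378, 87)/(-99900) - 354*(-4)/208040 = ((½)/(-378*(14 - 378)))/(-99900) - 354*(-4)/208040 = ((½)*(-1/378)/(-364))*(-1/99900) + 1416*(1/208040) = ((½)*(-1/378)*(-1/364))*(-1/99900) + 177/26005 = (1/275184)*(-1/99900) + 177/26005 = -1/27490881600 + 177/26005 = 139025314777/20425725028800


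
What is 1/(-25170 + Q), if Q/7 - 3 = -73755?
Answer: -1/541434 ≈ -1.8469e-6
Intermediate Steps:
Q = -516264 (Q = 21 + 7*(-73755) = 21 - 516285 = -516264)
1/(-25170 + Q) = 1/(-25170 - 516264) = 1/(-541434) = -1/541434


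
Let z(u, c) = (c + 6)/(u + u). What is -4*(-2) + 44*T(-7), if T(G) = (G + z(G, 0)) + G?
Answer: -4388/7 ≈ -626.86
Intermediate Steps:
z(u, c) = (6 + c)/(2*u) (z(u, c) = (6 + c)/((2*u)) = (6 + c)*(1/(2*u)) = (6 + c)/(2*u))
T(G) = 2*G + 3/G (T(G) = (G + (6 + 0)/(2*G)) + G = (G + (½)*6/G) + G = (G + 3/G) + G = 2*G + 3/G)
-4*(-2) + 44*T(-7) = -4*(-2) + 44*(2*(-7) + 3/(-7)) = 8 + 44*(-14 + 3*(-⅐)) = 8 + 44*(-14 - 3/7) = 8 + 44*(-101/7) = 8 - 4444/7 = -4388/7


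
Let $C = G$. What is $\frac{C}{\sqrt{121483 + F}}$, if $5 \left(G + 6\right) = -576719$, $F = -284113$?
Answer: $\frac{576749 i \sqrt{18070}}{271050} \approx 286.03 i$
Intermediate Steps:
$G = - \frac{576749}{5}$ ($G = -6 + \frac{1}{5} \left(-576719\right) = -6 - \frac{576719}{5} = - \frac{576749}{5} \approx -1.1535 \cdot 10^{5}$)
$C = - \frac{576749}{5} \approx -1.1535 \cdot 10^{5}$
$\frac{C}{\sqrt{121483 + F}} = - \frac{576749}{5 \sqrt{121483 - 284113}} = - \frac{576749}{5 \sqrt{-162630}} = - \frac{576749}{5 \cdot 3 i \sqrt{18070}} = - \frac{576749 \left(- \frac{i \sqrt{18070}}{54210}\right)}{5} = \frac{576749 i \sqrt{18070}}{271050}$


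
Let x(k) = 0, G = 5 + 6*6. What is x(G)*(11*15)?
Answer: 0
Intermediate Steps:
G = 41 (G = 5 + 36 = 41)
x(G)*(11*15) = 0*(11*15) = 0*165 = 0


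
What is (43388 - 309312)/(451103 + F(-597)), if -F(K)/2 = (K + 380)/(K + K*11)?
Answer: -952539768/1615850729 ≈ -0.58950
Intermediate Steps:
F(K) = -(380 + K)/(6*K) (F(K) = -2*(K + 380)/(K + K*11) = -2*(380 + K)/(K + 11*K) = -2*(380 + K)/(12*K) = -2*(380 + K)*1/(12*K) = -(380 + K)/(6*K))
(43388 - 309312)/(451103 + F(-597)) = (43388 - 309312)/(451103 + (⅙)*(-380 - 1*(-597))/(-597)) = -265924/(451103 + (⅙)*(-1/597)*(-380 + 597)) = -265924/(451103 + (⅙)*(-1/597)*217) = -265924/(451103 - 217/3582) = -265924/1615850729/3582 = -265924*3582/1615850729 = -952539768/1615850729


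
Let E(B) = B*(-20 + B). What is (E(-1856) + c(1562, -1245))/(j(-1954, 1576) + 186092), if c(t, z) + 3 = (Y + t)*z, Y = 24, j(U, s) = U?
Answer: 1507283/184138 ≈ 8.1856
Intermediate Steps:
c(t, z) = -3 + z*(24 + t) (c(t, z) = -3 + (24 + t)*z = -3 + z*(24 + t))
(E(-1856) + c(1562, -1245))/(j(-1954, 1576) + 186092) = (-1856*(-20 - 1856) + (-3 + 24*(-1245) + 1562*(-1245)))/(-1954 + 186092) = (-1856*(-1876) + (-3 - 29880 - 1944690))/184138 = (3481856 - 1974573)*(1/184138) = 1507283*(1/184138) = 1507283/184138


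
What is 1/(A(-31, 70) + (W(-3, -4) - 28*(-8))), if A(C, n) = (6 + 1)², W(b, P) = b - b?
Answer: 1/273 ≈ 0.0036630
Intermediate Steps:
W(b, P) = 0
A(C, n) = 49 (A(C, n) = 7² = 49)
1/(A(-31, 70) + (W(-3, -4) - 28*(-8))) = 1/(49 + (0 - 28*(-8))) = 1/(49 + (0 + 224)) = 1/(49 + 224) = 1/273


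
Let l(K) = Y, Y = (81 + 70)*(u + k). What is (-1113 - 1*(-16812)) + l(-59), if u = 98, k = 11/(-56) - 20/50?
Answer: 8513943/280 ≈ 30407.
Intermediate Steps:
k = -167/280 (k = 11*(-1/56) - 20*1/50 = -11/56 - 2/5 = -167/280 ≈ -0.59643)
Y = 4118223/280 (Y = (81 + 70)*(98 - 167/280) = 151*(27273/280) = 4118223/280 ≈ 14708.)
l(K) = 4118223/280
(-1113 - 1*(-16812)) + l(-59) = (-1113 - 1*(-16812)) + 4118223/280 = (-1113 + 16812) + 4118223/280 = 15699 + 4118223/280 = 8513943/280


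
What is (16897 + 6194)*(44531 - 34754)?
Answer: 225760707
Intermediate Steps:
(16897 + 6194)*(44531 - 34754) = 23091*9777 = 225760707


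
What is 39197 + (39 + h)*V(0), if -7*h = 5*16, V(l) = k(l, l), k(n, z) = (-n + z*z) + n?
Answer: 39197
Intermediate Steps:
k(n, z) = z**2 (k(n, z) = (-n + z**2) + n = (z**2 - n) + n = z**2)
V(l) = l**2
h = -80/7 (h = -5*16/7 = -1/7*80 = -80/7 ≈ -11.429)
39197 + (39 + h)*V(0) = 39197 + (39 - 80/7)*0**2 = 39197 + (193/7)*0 = 39197 + 0 = 39197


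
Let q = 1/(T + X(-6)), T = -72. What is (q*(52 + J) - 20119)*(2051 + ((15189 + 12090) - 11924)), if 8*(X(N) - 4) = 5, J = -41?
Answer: -17159513634/49 ≈ -3.5019e+8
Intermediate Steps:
X(N) = 37/8 (X(N) = 4 + (⅛)*5 = 4 + 5/8 = 37/8)
q = -8/539 (q = 1/(-72 + 37/8) = 1/(-539/8) = -8/539 ≈ -0.014842)
(q*(52 + J) - 20119)*(2051 + ((15189 + 12090) - 11924)) = (-8*(52 - 41)/539 - 20119)*(2051 + ((15189 + 12090) - 11924)) = (-8/539*11 - 20119)*(2051 + (27279 - 11924)) = (-8/49 - 20119)*(2051 + 15355) = -985839/49*17406 = -17159513634/49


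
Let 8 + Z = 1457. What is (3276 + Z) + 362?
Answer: 5087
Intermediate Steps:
Z = 1449 (Z = -8 + 1457 = 1449)
(3276 + Z) + 362 = (3276 + 1449) + 362 = 4725 + 362 = 5087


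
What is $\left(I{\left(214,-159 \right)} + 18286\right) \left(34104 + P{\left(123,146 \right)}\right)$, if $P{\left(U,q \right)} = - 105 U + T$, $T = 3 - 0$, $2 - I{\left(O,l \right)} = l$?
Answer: $390928824$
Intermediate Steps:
$I{\left(O,l \right)} = 2 - l$
$T = 3$ ($T = 3 + 0 = 3$)
$P{\left(U,q \right)} = 3 - 105 U$ ($P{\left(U,q \right)} = - 105 U + 3 = 3 - 105 U$)
$\left(I{\left(214,-159 \right)} + 18286\right) \left(34104 + P{\left(123,146 \right)}\right) = \left(\left(2 - -159\right) + 18286\right) \left(34104 + \left(3 - 12915\right)\right) = \left(\left(2 + 159\right) + 18286\right) \left(34104 + \left(3 - 12915\right)\right) = \left(161 + 18286\right) \left(34104 - 12912\right) = 18447 \cdot 21192 = 390928824$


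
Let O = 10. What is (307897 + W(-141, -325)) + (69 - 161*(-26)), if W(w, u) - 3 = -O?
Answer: 312145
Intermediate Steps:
W(w, u) = -7 (W(w, u) = 3 - 1*10 = 3 - 10 = -7)
(307897 + W(-141, -325)) + (69 - 161*(-26)) = (307897 - 7) + (69 - 161*(-26)) = 307890 + (69 + 4186) = 307890 + 4255 = 312145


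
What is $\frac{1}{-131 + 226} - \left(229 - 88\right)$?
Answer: $- \frac{13394}{95} \approx -140.99$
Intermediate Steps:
$\frac{1}{-131 + 226} - \left(229 - 88\right) = \frac{1}{95} - 141 = - \frac{13394}{95}$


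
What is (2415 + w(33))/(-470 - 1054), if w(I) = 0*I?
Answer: -805/508 ≈ -1.5846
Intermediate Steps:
w(I) = 0
(2415 + w(33))/(-470 - 1054) = (2415 + 0)/(-470 - 1054) = 2415/(-1524) = 2415*(-1/1524) = -805/508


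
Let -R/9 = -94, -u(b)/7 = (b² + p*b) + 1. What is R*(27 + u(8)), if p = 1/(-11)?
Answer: -3935592/11 ≈ -3.5778e+5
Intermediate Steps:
p = -1/11 ≈ -0.090909
u(b) = -7 - 7*b² + 7*b/11 (u(b) = -7*((b² - b/11) + 1) = -7*(1 + b² - b/11) = -7 - 7*b² + 7*b/11)
R = 846 (R = -9*(-94) = 846)
R*(27 + u(8)) = 846*(27 + (-7 - 7*8² + (7/11)*8)) = 846*(27 + (-7 - 7*64 + 56/11)) = 846*(27 + (-7 - 448 + 56/11)) = 846*(27 - 4949/11) = 846*(-4652/11) = -3935592/11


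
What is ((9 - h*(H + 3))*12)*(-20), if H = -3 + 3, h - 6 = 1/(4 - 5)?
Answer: 1440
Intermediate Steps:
h = 5 (h = 6 + 1/(4 - 5) = 6 + 1/(-1) = 6 - 1 = 5)
H = 0
((9 - h*(H + 3))*12)*(-20) = ((9 - 5*(0 + 3))*12)*(-20) = ((9 - 5*3)*12)*(-20) = ((9 - 1*15)*12)*(-20) = ((9 - 15)*12)*(-20) = -6*12*(-20) = -72*(-20) = 1440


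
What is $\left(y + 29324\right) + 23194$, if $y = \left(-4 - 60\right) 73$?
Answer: $47846$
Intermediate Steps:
$y = -4672$ ($y = \left(-64\right) 73 = -4672$)
$\left(y + 29324\right) + 23194 = \left(-4672 + 29324\right) + 23194 = 24652 + 23194 = 47846$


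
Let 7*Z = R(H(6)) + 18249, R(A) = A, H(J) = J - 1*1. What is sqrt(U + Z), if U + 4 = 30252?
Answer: sqrt(1609930)/7 ≈ 181.26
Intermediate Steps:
H(J) = -1 + J (H(J) = J - 1 = -1 + J)
Z = 18254/7 (Z = ((-1 + 6) + 18249)/7 = (5 + 18249)/7 = (1/7)*18254 = 18254/7 ≈ 2607.7)
U = 30248 (U = -4 + 30252 = 30248)
sqrt(U + Z) = sqrt(30248 + 18254/7) = sqrt(229990/7) = sqrt(1609930)/7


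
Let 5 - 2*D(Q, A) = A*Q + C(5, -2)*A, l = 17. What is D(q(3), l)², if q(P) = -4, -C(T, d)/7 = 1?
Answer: 9216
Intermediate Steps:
C(T, d) = -7 (C(T, d) = -7*1 = -7)
D(Q, A) = 5/2 + 7*A/2 - A*Q/2 (D(Q, A) = 5/2 - (A*Q - 7*A)/2 = 5/2 - (-7*A + A*Q)/2 = 5/2 + (7*A/2 - A*Q/2) = 5/2 + 7*A/2 - A*Q/2)
D(q(3), l)² = (5/2 + (7/2)*17 - ½*17*(-4))² = (5/2 + 119/2 + 34)² = 96² = 9216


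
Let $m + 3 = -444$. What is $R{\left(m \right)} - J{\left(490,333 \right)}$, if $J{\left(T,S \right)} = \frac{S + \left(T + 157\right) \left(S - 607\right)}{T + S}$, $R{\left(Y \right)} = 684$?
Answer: $899$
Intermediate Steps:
$m = -447$ ($m = -3 - 444 = -447$)
$J{\left(T,S \right)} = \frac{S + \left(-607 + S\right) \left(157 + T\right)}{S + T}$ ($J{\left(T,S \right)} = \frac{S + \left(157 + T\right) \left(-607 + S\right)}{S + T} = \frac{S + \left(-607 + S\right) \left(157 + T\right)}{S + T}$)
$R{\left(m \right)} - J{\left(490,333 \right)} = 684 - \frac{-95299 - 297430 + 158 \cdot 333 + 333 \cdot 490}{333 + 490} = 684 - \frac{-95299 - 297430 + 52614 + 163170}{823} = 684 - \frac{1}{823} \left(-176945\right) = 684 - -215 = 684 + 215 = 899$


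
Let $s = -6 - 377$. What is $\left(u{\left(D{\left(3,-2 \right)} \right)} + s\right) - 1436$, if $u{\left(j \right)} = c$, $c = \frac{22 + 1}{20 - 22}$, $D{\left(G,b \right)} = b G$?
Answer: $- \frac{3661}{2} \approx -1830.5$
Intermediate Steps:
$D{\left(G,b \right)} = G b$
$s = -383$ ($s = -6 - 377 = -383$)
$c = - \frac{23}{2}$ ($c = \frac{23}{-2} = 23 \left(- \frac{1}{2}\right) = - \frac{23}{2} \approx -11.5$)
$u{\left(j \right)} = - \frac{23}{2}$
$\left(u{\left(D{\left(3,-2 \right)} \right)} + s\right) - 1436 = \left(- \frac{23}{2} - 383\right) - 1436 = - \frac{789}{2} - 1436 = - \frac{3661}{2}$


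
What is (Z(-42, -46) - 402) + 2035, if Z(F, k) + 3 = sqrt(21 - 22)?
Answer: 1630 + I ≈ 1630.0 + 1.0*I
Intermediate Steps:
Z(F, k) = -3 + I (Z(F, k) = -3 + sqrt(21 - 22) = -3 + sqrt(-1) = -3 + I)
(Z(-42, -46) - 402) + 2035 = ((-3 + I) - 402) + 2035 = (-405 + I) + 2035 = 1630 + I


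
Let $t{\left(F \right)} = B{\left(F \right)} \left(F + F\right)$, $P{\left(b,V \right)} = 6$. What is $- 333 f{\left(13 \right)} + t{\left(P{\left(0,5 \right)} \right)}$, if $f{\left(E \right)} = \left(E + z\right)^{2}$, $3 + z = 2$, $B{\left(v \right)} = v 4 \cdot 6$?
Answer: $-46224$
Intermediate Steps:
$B{\left(v \right)} = 24 v$ ($B{\left(v \right)} = 4 v 6 = 24 v$)
$z = -1$ ($z = -3 + 2 = -1$)
$t{\left(F \right)} = 48 F^{2}$ ($t{\left(F \right)} = 24 F \left(F + F\right) = 24 F 2 F = 48 F^{2}$)
$f{\left(E \right)} = \left(-1 + E\right)^{2}$ ($f{\left(E \right)} = \left(E - 1\right)^{2} = \left(-1 + E\right)^{2}$)
$- 333 f{\left(13 \right)} + t{\left(P{\left(0,5 \right)} \right)} = - 333 \left(-1 + 13\right)^{2} + 48 \cdot 6^{2} = - 333 \cdot 12^{2} + 48 \cdot 36 = \left(-333\right) 144 + 1728 = -47952 + 1728 = -46224$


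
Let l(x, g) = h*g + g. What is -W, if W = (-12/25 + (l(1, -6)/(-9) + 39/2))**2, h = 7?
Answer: -13344409/22500 ≈ -593.08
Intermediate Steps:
l(x, g) = 8*g (l(x, g) = 7*g + g = 8*g)
W = 13344409/22500 (W = (-12/25 + ((8*(-6))/(-9) + 39/2))**2 = (-12*1/25 + (-48*(-1/9) + 39*(1/2)))**2 = (-12/25 + (16/3 + 39/2))**2 = (-12/25 + 149/6)**2 = (3653/150)**2 = 13344409/22500 ≈ 593.08)
-W = -1*13344409/22500 = -13344409/22500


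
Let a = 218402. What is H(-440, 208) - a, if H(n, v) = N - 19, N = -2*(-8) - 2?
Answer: -218407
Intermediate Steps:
N = 14 (N = 16 - 2 = 14)
H(n, v) = -5 (H(n, v) = 14 - 19 = -5)
H(-440, 208) - a = -5 - 1*218402 = -5 - 218402 = -218407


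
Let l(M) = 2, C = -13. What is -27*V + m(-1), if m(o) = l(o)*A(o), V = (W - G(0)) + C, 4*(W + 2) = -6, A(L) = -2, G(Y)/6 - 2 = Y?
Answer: 1531/2 ≈ 765.50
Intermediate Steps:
G(Y) = 12 + 6*Y
W = -7/2 (W = -2 + (¼)*(-6) = -2 - 3/2 = -7/2 ≈ -3.5000)
V = -57/2 (V = (-7/2 - (12 + 6*0)) - 13 = (-7/2 - (12 + 0)) - 13 = (-7/2 - 1*12) - 13 = (-7/2 - 12) - 13 = -31/2 - 13 = -57/2 ≈ -28.500)
m(o) = -4 (m(o) = 2*(-2) = -4)
-27*V + m(-1) = -27*(-57/2) - 4 = 1539/2 - 4 = 1531/2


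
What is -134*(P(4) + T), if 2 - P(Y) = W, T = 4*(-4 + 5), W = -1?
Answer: -938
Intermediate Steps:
T = 4 (T = 4*1 = 4)
P(Y) = 3 (P(Y) = 2 - 1*(-1) = 2 + 1 = 3)
-134*(P(4) + T) = -134*(3 + 4) = -134*7 = -938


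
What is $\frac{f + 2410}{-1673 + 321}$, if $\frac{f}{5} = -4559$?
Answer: $\frac{20385}{1352} \approx 15.078$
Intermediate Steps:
$f = -22795$ ($f = 5 \left(-4559\right) = -22795$)
$\frac{f + 2410}{-1673 + 321} = \frac{-22795 + 2410}{-1673 + 321} = - \frac{20385}{-1352} = \left(-20385\right) \left(- \frac{1}{1352}\right) = \frac{20385}{1352}$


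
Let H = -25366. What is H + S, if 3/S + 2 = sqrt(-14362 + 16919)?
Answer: -21586464/851 + sqrt(2557)/851 ≈ -25366.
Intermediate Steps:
S = 3/(-2 + sqrt(2557)) (S = 3/(-2 + sqrt(-14362 + 16919)) = 3/(-2 + sqrt(2557)) ≈ 0.061771)
H + S = -25366 + (2/851 + sqrt(2557)/851) = -21586464/851 + sqrt(2557)/851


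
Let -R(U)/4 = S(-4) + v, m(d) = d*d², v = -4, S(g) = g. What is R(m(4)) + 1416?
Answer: 1448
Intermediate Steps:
m(d) = d³
R(U) = 32 (R(U) = -4*(-4 - 4) = -4*(-8) = 32)
R(m(4)) + 1416 = 32 + 1416 = 1448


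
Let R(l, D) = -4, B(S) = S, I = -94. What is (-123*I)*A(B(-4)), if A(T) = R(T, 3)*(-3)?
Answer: 138744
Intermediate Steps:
A(T) = 12 (A(T) = -4*(-3) = 12)
(-123*I)*A(B(-4)) = -123*(-94)*12 = 11562*12 = 138744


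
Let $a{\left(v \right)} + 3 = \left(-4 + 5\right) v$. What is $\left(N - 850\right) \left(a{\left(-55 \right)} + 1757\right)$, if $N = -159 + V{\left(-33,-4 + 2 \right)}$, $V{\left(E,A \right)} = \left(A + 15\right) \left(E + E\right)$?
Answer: $-3172033$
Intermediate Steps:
$a{\left(v \right)} = -3 + v$ ($a{\left(v \right)} = -3 + \left(-4 + 5\right) v = -3 + 1 v = -3 + v$)
$V{\left(E,A \right)} = 2 E \left(15 + A\right)$ ($V{\left(E,A \right)} = \left(15 + A\right) 2 E = 2 E \left(15 + A\right)$)
$N = -1017$ ($N = -159 + 2 \left(-33\right) \left(15 + \left(-4 + 2\right)\right) = -159 + 2 \left(-33\right) \left(15 - 2\right) = -159 + 2 \left(-33\right) 13 = -159 - 858 = -1017$)
$\left(N - 850\right) \left(a{\left(-55 \right)} + 1757\right) = \left(-1017 - 850\right) \left(\left(-3 - 55\right) + 1757\right) = - 1867 \left(-58 + 1757\right) = \left(-1867\right) 1699 = -3172033$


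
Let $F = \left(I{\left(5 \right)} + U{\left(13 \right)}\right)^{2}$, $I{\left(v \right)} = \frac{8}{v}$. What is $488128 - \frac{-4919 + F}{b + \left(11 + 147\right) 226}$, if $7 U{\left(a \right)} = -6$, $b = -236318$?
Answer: $\frac{119956107622901}{245747250} \approx 4.8813 \cdot 10^{5}$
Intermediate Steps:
$U{\left(a \right)} = - \frac{6}{7}$ ($U{\left(a \right)} = \frac{1}{7} \left(-6\right) = - \frac{6}{7}$)
$F = \frac{676}{1225}$ ($F = \left(\frac{8}{5} - \frac{6}{7}\right)^{2} = \left(\frac{26}{35}\right)^{2} = \frac{676}{1225} \approx 0.55184$)
$488128 - \frac{-4919 + F}{b + \left(11 + 147\right) 226} = 488128 - \frac{-4919 + \frac{676}{1225}}{-236318 + \left(11 + 147\right) 226} = 488128 - - \frac{6025099}{1225 \left(-236318 + 158 \cdot 226\right)} = 488128 - - \frac{6025099}{1225 \left(-236318 + 35708\right)} = 488128 - - \frac{6025099}{1225 \left(-200610\right)} = 488128 - \left(- \frac{6025099}{1225}\right) \left(- \frac{1}{200610}\right) = 488128 - \frac{6025099}{245747250} = \frac{119956107622901}{245747250}$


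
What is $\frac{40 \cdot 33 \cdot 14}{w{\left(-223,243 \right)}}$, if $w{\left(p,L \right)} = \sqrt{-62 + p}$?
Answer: $- \frac{1232 i \sqrt{285}}{19} \approx - 1094.7 i$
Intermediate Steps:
$\frac{40 \cdot 33 \cdot 14}{w{\left(-223,243 \right)}} = \frac{40 \cdot 33 \cdot 14}{\sqrt{-62 - 223}} = \frac{1320 \cdot 14}{\sqrt{-285}} = \frac{18480}{i \sqrt{285}} = 18480 \left(- \frac{i \sqrt{285}}{285}\right) = - \frac{1232 i \sqrt{285}}{19}$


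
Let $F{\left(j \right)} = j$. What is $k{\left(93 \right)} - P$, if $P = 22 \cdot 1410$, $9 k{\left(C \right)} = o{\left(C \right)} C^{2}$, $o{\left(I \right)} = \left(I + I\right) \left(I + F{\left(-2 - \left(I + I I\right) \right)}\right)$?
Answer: $-1546362666$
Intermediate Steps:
$o{\left(I \right)} = 2 I \left(-2 - I^{2}\right)$ ($o{\left(I \right)} = \left(I + I\right) \left(I - \left(2 + I + I I\right)\right) = 2 I \left(I - \left(2 + I + I^{2}\right)\right) = 2 I \left(-2 - I^{2}\right)$)
$k{\left(C \right)} = - \frac{2 C^{3} \left(2 + C^{2}\right)}{9}$ ($k{\left(C \right)} = \frac{- 2 C \left(2 + C^{2}\right) C^{2}}{9} = \frac{\left(-2\right) C^{3} \left(2 + C^{2}\right)}{9} = - \frac{2 C^{3} \left(2 + C^{2}\right)}{9}$)
$P = 31020$
$k{\left(93 \right)} - P = \frac{2 \cdot 93^{3} \left(-2 - 93^{2}\right)}{9} - 31020 = \frac{2}{9} \cdot 804357 \left(-2 - 8649\right) - 31020 = \frac{2}{9} \cdot 804357 \left(-8651\right) - 31020 = -1546331646 - 31020 = -1546362666$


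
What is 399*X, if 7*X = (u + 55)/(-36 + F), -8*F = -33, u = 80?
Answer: -4104/17 ≈ -241.41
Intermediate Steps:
F = 33/8 (F = -⅛*(-33) = 33/8 ≈ 4.1250)
X = -72/119 (X = ((80 + 55)/(-36 + 33/8))/7 = (135/(-255/8))/7 = (135*(-8/255))/7 = (⅐)*(-72/17) = -72/119 ≈ -0.60504)
399*X = 399*(-72/119) = -4104/17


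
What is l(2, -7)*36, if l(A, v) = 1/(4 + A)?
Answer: 6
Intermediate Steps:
l(2, -7)*36 = 36/(4 + 2) = 36/6 = (⅙)*36 = 6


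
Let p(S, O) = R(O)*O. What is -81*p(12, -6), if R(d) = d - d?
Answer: 0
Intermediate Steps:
R(d) = 0
p(S, O) = 0 (p(S, O) = 0*O = 0)
-81*p(12, -6) = -81*0 = 0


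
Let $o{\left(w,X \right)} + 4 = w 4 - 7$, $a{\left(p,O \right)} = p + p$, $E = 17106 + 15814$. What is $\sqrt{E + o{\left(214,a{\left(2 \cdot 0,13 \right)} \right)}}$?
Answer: $\sqrt{33765} \approx 183.75$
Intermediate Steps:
$E = 32920$
$a{\left(p,O \right)} = 2 p$
$o{\left(w,X \right)} = -11 + 4 w$ ($o{\left(w,X \right)} = -4 + \left(w 4 - 7\right) = -4 + \left(4 w - 7\right) = -4 + \left(-7 + 4 w\right) = -11 + 4 w$)
$\sqrt{E + o{\left(214,a{\left(2 \cdot 0,13 \right)} \right)}} = \sqrt{32920 + \left(-11 + 4 \cdot 214\right)} = \sqrt{32920 + \left(-11 + 856\right)} = \sqrt{32920 + 845} = \sqrt{33765}$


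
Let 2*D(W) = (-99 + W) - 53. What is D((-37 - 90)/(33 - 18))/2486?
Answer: -2407/74580 ≈ -0.032274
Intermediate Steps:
D(W) = -76 + W/2 (D(W) = ((-99 + W) - 53)/2 = (-152 + W)/2 = -76 + W/2)
D((-37 - 90)/(33 - 18))/2486 = (-76 + ((-37 - 90)/(33 - 18))/2)/2486 = (-76 + (-127/15)/2)*(1/2486) = (-76 + (-127*1/15)/2)*(1/2486) = (-76 + (½)*(-127/15))*(1/2486) = (-76 - 127/30)*(1/2486) = -2407/30*1/2486 = -2407/74580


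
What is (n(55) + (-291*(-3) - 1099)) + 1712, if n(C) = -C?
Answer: 1431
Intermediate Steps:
(n(55) + (-291*(-3) - 1099)) + 1712 = (-1*55 + (-291*(-3) - 1099)) + 1712 = (-55 + (873 - 1099)) + 1712 = (-55 - 226) + 1712 = -281 + 1712 = 1431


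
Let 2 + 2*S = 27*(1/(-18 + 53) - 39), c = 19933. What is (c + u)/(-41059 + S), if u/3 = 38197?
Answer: -2354170/727757 ≈ -3.2348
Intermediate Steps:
u = 114591 (u = 3*38197 = 114591)
S = -18449/35 (S = -1 + (27*(1/(-18 + 53) - 39))/2 = -1 + (27*(1/35 - 39))/2 = -1 + (27*(-1364/35))/2 = -1 + (½)*(-36828/35) = -1 - 18414/35 = -18449/35 ≈ -527.11)
(c + u)/(-41059 + S) = (19933 + 114591)/(-41059 - 18449/35) = 134524/(-1455514/35) = 134524*(-35/1455514) = -2354170/727757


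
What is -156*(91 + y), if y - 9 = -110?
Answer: 1560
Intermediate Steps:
y = -101 (y = 9 - 110 = -101)
-156*(91 + y) = -156*(91 - 101) = -156*(-10) = 1560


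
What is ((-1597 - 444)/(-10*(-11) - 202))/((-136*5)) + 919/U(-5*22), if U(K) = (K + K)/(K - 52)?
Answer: 465667933/688160 ≈ 676.69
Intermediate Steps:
U(K) = 2*K/(-52 + K) (U(K) = (2*K)/(-52 + K) = 2*K/(-52 + K))
((-1597 - 444)/(-10*(-11) - 202))/((-136*5)) + 919/U(-5*22) = ((-1597 - 444)/(-10*(-11) - 202))/((-136*5)) + 919/((2*(-5*22)/(-52 - 5*22))) = -2041/(110 - 202)/(-680) + 919/((2*(-110)/(-52 - 110))) = -2041/(-92)*(-1/680) + 919/((2*(-110)/(-162))) = -2041*(-1/92)*(-1/680) + 919/((2*(-110)*(-1/162))) = (2041/92)*(-1/680) + 919/(110/81) = -2041/62560 + 919*(81/110) = -2041/62560 + 74439/110 = 465667933/688160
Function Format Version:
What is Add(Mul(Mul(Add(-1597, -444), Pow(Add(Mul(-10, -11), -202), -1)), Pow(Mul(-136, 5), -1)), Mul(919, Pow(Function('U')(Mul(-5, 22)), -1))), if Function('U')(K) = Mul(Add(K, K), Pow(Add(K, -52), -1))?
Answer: Rational(465667933, 688160) ≈ 676.69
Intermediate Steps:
Function('U')(K) = Mul(2, K, Pow(Add(-52, K), -1)) (Function('U')(K) = Mul(Mul(2, K), Pow(Add(-52, K), -1)) = Mul(2, K, Pow(Add(-52, K), -1)))
Add(Mul(Mul(Add(-1597, -444), Pow(Add(Mul(-10, -11), -202), -1)), Pow(Mul(-136, 5), -1)), Mul(919, Pow(Function('U')(Mul(-5, 22)), -1))) = Add(Mul(Mul(Add(-1597, -444), Pow(Add(Mul(-10, -11), -202), -1)), Pow(Mul(-136, 5), -1)), Mul(919, Pow(Mul(2, Mul(-5, 22), Pow(Add(-52, Mul(-5, 22)), -1)), -1))) = Add(Mul(Mul(-2041, Pow(Add(110, -202), -1)), Pow(-680, -1)), Mul(919, Pow(Mul(2, -110, Pow(Add(-52, -110), -1)), -1))) = Add(Mul(Mul(-2041, Pow(-92, -1)), Rational(-1, 680)), Mul(919, Pow(Mul(2, -110, Pow(-162, -1)), -1))) = Add(Mul(Mul(-2041, Rational(-1, 92)), Rational(-1, 680)), Mul(919, Pow(Mul(2, -110, Rational(-1, 162)), -1))) = Add(Mul(Rational(2041, 92), Rational(-1, 680)), Mul(919, Pow(Rational(110, 81), -1))) = Add(Rational(-2041, 62560), Mul(919, Rational(81, 110))) = Add(Rational(-2041, 62560), Rational(74439, 110)) = Rational(465667933, 688160)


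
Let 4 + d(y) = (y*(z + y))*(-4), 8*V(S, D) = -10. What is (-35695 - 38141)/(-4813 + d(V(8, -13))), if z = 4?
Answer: 295344/19213 ≈ 15.372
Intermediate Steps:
V(S, D) = -5/4 (V(S, D) = (⅛)*(-10) = -5/4)
d(y) = -4 - 4*y*(4 + y) (d(y) = -4 + (y*(4 + y))*(-4) = -4 - 4*y*(4 + y))
(-35695 - 38141)/(-4813 + d(V(8, -13))) = (-35695 - 38141)/(-4813 + (-4 - 16*(-5/4) - 4*(-5/4)²)) = -73836/(-4813 + (-4 + 20 - 4*25/16)) = -73836/(-4813 + (-4 + 20 - 25/4)) = -73836/(-4813 + 39/4) = -73836/(-19213/4) = -73836*(-4/19213) = 295344/19213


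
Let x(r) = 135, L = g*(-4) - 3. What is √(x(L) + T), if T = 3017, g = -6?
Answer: 4*√197 ≈ 56.143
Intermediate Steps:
L = 21 (L = -6*(-4) - 3 = 24 - 3 = 21)
√(x(L) + T) = √(135 + 3017) = √3152 = 4*√197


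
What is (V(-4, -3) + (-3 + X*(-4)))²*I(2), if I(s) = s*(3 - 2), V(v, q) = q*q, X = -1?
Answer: 200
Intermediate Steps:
V(v, q) = q²
I(s) = s (I(s) = s*1 = s)
(V(-4, -3) + (-3 + X*(-4)))²*I(2) = ((-3)² + (-3 - 1*(-4)))²*2 = (9 + (-3 + 4))²*2 = (9 + 1)²*2 = 10²*2 = 100*2 = 200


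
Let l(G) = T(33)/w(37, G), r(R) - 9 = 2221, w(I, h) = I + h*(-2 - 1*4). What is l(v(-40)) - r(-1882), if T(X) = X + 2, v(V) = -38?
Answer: -118183/53 ≈ -2229.9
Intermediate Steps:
w(I, h) = I - 6*h (w(I, h) = I + h*(-2 - 4) = I + h*(-6) = I - 6*h)
T(X) = 2 + X
r(R) = 2230 (r(R) = 9 + 2221 = 2230)
l(G) = 35/(37 - 6*G) (l(G) = (2 + 33)/(37 - 6*G) = 35/(37 - 6*G))
l(v(-40)) - r(-1882) = -35/(-37 + 6*(-38)) - 1*2230 = -35/(-37 - 228) - 2230 = -35/(-265) - 2230 = -35*(-1/265) - 2230 = 7/53 - 2230 = -118183/53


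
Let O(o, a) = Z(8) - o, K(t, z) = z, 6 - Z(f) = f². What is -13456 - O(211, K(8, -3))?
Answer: -13187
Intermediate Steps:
Z(f) = 6 - f²
O(o, a) = -58 - o (O(o, a) = (6 - 1*8²) - o = (6 - 1*64) - o = (6 - 64) - o = -58 - o)
-13456 - O(211, K(8, -3)) = -13456 - (-58 - 1*211) = -13456 - (-58 - 211) = -13456 - 1*(-269) = -13456 + 269 = -13187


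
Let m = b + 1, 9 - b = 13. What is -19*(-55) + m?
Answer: 1042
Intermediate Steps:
b = -4 (b = 9 - 1*13 = 9 - 13 = -4)
m = -3 (m = -4 + 1 = -3)
-19*(-55) + m = -19*(-55) - 3 = 1045 - 3 = 1042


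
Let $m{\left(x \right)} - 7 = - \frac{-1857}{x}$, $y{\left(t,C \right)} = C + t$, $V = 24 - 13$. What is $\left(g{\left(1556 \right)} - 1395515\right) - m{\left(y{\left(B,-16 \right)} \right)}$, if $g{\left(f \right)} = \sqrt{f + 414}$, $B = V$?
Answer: $- \frac{6975753}{5} + \sqrt{1970} \approx -1.3951 \cdot 10^{6}$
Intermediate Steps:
$V = 11$ ($V = 24 - 13 = 11$)
$B = 11$
$g{\left(f \right)} = \sqrt{414 + f}$
$m{\left(x \right)} = 7 + \frac{1857}{x}$ ($m{\left(x \right)} = 7 - - \frac{1857}{x} = 7 + \frac{1857}{x}$)
$\left(g{\left(1556 \right)} - 1395515\right) - m{\left(y{\left(B,-16 \right)} \right)} = \left(\sqrt{414 + 1556} - 1395515\right) - \left(7 + \frac{1857}{-16 + 11}\right) = \left(\sqrt{1970} - 1395515\right) - \left(7 + \frac{1857}{-5}\right) = \left(-1395515 + \sqrt{1970}\right) - \left(7 + 1857 \left(- \frac{1}{5}\right)\right) = \left(-1395515 + \sqrt{1970}\right) - \left(7 - \frac{1857}{5}\right) = \left(-1395515 + \sqrt{1970}\right) - - \frac{1822}{5} = \left(-1395515 + \sqrt{1970}\right) + \frac{1822}{5} = - \frac{6975753}{5} + \sqrt{1970}$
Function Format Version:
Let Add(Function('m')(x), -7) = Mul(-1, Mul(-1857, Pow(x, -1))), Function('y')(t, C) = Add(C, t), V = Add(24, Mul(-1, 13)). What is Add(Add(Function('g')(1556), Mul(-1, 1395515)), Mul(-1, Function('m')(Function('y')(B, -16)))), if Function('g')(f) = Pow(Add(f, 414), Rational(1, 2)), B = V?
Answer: Add(Rational(-6975753, 5), Pow(1970, Rational(1, 2))) ≈ -1.3951e+6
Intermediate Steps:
V = 11 (V = Add(24, -13) = 11)
B = 11
Function('g')(f) = Pow(Add(414, f), Rational(1, 2))
Function('m')(x) = Add(7, Mul(1857, Pow(x, -1))) (Function('m')(x) = Add(7, Mul(-1, Mul(-1857, Pow(x, -1)))) = Add(7, Mul(1857, Pow(x, -1))))
Add(Add(Function('g')(1556), Mul(-1, 1395515)), Mul(-1, Function('m')(Function('y')(B, -16)))) = Add(Add(Pow(Add(414, 1556), Rational(1, 2)), Mul(-1, 1395515)), Mul(-1, Add(7, Mul(1857, Pow(Add(-16, 11), -1))))) = Add(Add(Pow(1970, Rational(1, 2)), -1395515), Mul(-1, Add(7, Mul(1857, Pow(-5, -1))))) = Add(Add(-1395515, Pow(1970, Rational(1, 2))), Mul(-1, Add(7, Mul(1857, Rational(-1, 5))))) = Add(Add(-1395515, Pow(1970, Rational(1, 2))), Mul(-1, Add(7, Rational(-1857, 5)))) = Add(Add(-1395515, Pow(1970, Rational(1, 2))), Mul(-1, Rational(-1822, 5))) = Add(Add(-1395515, Pow(1970, Rational(1, 2))), Rational(1822, 5)) = Add(Rational(-6975753, 5), Pow(1970, Rational(1, 2)))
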